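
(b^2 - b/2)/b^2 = (b - 1/2)/b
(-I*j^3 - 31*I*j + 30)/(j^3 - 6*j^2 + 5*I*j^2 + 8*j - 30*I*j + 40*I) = (-I*j^2 - 5*j - 6*I)/(j^2 - 6*j + 8)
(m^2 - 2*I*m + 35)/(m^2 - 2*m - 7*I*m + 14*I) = (m + 5*I)/(m - 2)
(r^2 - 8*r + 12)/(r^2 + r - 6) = (r - 6)/(r + 3)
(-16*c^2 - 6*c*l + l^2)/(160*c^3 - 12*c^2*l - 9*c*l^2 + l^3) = (-2*c - l)/(20*c^2 + c*l - l^2)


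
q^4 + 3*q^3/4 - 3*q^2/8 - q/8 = q*(q - 1/2)*(q + 1/4)*(q + 1)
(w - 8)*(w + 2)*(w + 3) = w^3 - 3*w^2 - 34*w - 48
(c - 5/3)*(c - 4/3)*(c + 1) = c^3 - 2*c^2 - 7*c/9 + 20/9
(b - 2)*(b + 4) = b^2 + 2*b - 8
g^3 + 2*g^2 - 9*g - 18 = (g - 3)*(g + 2)*(g + 3)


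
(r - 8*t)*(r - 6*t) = r^2 - 14*r*t + 48*t^2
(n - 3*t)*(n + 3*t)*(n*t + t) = n^3*t + n^2*t - 9*n*t^3 - 9*t^3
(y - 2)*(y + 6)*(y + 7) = y^3 + 11*y^2 + 16*y - 84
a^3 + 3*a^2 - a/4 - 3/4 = (a - 1/2)*(a + 1/2)*(a + 3)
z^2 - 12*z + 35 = (z - 7)*(z - 5)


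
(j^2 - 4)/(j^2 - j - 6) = (j - 2)/(j - 3)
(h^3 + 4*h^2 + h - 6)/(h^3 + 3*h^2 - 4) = (h + 3)/(h + 2)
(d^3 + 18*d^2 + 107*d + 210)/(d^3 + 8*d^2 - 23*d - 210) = (d + 5)/(d - 5)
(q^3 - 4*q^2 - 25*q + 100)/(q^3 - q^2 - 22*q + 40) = (q - 5)/(q - 2)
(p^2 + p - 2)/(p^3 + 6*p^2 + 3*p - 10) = 1/(p + 5)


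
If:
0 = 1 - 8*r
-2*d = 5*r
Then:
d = -5/16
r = 1/8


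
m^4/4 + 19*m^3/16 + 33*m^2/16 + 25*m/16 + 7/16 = (m/4 + 1/4)*(m + 1)^2*(m + 7/4)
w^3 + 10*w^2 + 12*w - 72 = (w - 2)*(w + 6)^2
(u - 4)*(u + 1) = u^2 - 3*u - 4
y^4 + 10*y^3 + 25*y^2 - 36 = (y - 1)*(y + 2)*(y + 3)*(y + 6)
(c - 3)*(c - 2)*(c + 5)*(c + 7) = c^4 + 7*c^3 - 19*c^2 - 103*c + 210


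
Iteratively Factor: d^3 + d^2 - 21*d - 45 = (d + 3)*(d^2 - 2*d - 15) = (d + 3)^2*(d - 5)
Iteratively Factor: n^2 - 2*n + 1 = (n - 1)*(n - 1)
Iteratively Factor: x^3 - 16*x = (x)*(x^2 - 16) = x*(x - 4)*(x + 4)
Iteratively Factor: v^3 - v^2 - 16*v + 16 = (v + 4)*(v^2 - 5*v + 4) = (v - 1)*(v + 4)*(v - 4)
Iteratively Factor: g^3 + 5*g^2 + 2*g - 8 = (g + 2)*(g^2 + 3*g - 4) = (g - 1)*(g + 2)*(g + 4)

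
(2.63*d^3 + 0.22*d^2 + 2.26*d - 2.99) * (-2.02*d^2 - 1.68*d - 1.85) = -5.3126*d^5 - 4.8628*d^4 - 9.8003*d^3 + 1.836*d^2 + 0.8422*d + 5.5315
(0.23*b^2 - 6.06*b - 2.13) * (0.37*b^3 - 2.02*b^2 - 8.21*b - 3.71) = 0.0851*b^5 - 2.7068*b^4 + 9.5648*b^3 + 53.2019*b^2 + 39.9699*b + 7.9023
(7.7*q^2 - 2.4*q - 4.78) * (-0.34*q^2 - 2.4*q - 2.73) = -2.618*q^4 - 17.664*q^3 - 13.6358*q^2 + 18.024*q + 13.0494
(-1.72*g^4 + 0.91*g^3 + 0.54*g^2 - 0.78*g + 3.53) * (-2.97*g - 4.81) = 5.1084*g^5 + 5.5705*g^4 - 5.9809*g^3 - 0.2808*g^2 - 6.7323*g - 16.9793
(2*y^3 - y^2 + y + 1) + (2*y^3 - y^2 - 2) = 4*y^3 - 2*y^2 + y - 1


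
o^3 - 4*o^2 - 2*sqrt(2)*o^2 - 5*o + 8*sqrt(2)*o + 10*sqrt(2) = (o - 5)*(o + 1)*(o - 2*sqrt(2))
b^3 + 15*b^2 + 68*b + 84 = (b + 2)*(b + 6)*(b + 7)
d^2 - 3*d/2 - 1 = (d - 2)*(d + 1/2)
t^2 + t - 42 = (t - 6)*(t + 7)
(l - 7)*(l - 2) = l^2 - 9*l + 14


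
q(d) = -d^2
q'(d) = -2*d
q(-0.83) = -0.69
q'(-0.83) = 1.66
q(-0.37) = -0.14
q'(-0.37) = 0.74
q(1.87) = -3.50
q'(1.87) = -3.74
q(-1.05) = -1.10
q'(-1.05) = 2.10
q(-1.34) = -1.80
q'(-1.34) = 2.68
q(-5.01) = -25.10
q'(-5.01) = 10.02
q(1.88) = -3.53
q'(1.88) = -3.76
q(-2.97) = -8.82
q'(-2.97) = 5.94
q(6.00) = -36.00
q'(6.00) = -12.00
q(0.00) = 0.00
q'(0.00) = 0.00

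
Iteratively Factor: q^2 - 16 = (q + 4)*(q - 4)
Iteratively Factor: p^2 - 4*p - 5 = (p - 5)*(p + 1)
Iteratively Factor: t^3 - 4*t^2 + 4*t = (t)*(t^2 - 4*t + 4) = t*(t - 2)*(t - 2)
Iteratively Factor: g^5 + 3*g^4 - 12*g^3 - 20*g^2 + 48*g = (g - 2)*(g^4 + 5*g^3 - 2*g^2 - 24*g) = (g - 2)*(g + 3)*(g^3 + 2*g^2 - 8*g) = (g - 2)*(g + 3)*(g + 4)*(g^2 - 2*g) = g*(g - 2)*(g + 3)*(g + 4)*(g - 2)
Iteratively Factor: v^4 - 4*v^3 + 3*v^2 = (v - 3)*(v^3 - v^2) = v*(v - 3)*(v^2 - v) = v^2*(v - 3)*(v - 1)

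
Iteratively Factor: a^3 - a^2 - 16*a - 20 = (a + 2)*(a^2 - 3*a - 10) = (a + 2)^2*(a - 5)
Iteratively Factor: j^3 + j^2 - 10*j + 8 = (j - 1)*(j^2 + 2*j - 8) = (j - 1)*(j + 4)*(j - 2)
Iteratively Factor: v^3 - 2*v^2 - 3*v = (v - 3)*(v^2 + v) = v*(v - 3)*(v + 1)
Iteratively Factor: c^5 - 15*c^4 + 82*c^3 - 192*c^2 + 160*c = (c - 4)*(c^4 - 11*c^3 + 38*c^2 - 40*c) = c*(c - 4)*(c^3 - 11*c^2 + 38*c - 40) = c*(c - 4)^2*(c^2 - 7*c + 10) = c*(c - 5)*(c - 4)^2*(c - 2)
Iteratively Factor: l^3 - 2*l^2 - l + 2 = (l - 2)*(l^2 - 1) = (l - 2)*(l + 1)*(l - 1)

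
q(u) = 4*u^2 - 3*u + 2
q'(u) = 8*u - 3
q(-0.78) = 6.77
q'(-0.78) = -9.24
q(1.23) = 4.36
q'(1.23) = 6.84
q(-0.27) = 3.10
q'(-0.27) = -5.16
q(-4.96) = 115.29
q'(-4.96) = -42.68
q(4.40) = 66.24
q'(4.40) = 32.20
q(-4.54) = 98.07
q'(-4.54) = -39.32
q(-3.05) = 48.36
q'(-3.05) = -27.40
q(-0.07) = 2.23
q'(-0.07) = -3.56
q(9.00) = 299.00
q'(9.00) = 69.00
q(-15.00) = 947.00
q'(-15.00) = -123.00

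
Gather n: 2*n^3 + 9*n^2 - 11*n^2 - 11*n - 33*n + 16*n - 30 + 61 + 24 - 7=2*n^3 - 2*n^2 - 28*n + 48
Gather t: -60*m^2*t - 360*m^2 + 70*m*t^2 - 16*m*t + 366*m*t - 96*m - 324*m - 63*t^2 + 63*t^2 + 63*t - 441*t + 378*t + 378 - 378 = -360*m^2 + 70*m*t^2 - 420*m + t*(-60*m^2 + 350*m)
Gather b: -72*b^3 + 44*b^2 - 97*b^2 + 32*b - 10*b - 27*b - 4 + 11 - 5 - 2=-72*b^3 - 53*b^2 - 5*b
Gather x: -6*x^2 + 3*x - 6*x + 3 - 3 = -6*x^2 - 3*x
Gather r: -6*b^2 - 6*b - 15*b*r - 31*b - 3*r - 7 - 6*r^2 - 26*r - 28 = -6*b^2 - 37*b - 6*r^2 + r*(-15*b - 29) - 35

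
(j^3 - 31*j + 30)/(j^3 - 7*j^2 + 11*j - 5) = (j + 6)/(j - 1)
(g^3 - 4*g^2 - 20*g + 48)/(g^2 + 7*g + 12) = (g^2 - 8*g + 12)/(g + 3)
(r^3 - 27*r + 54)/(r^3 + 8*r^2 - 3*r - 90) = (r - 3)/(r + 5)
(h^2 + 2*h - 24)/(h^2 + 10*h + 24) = (h - 4)/(h + 4)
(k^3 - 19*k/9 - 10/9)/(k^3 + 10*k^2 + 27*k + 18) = (k^2 - k - 10/9)/(k^2 + 9*k + 18)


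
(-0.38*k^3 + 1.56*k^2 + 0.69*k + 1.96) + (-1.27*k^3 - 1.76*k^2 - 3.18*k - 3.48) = -1.65*k^3 - 0.2*k^2 - 2.49*k - 1.52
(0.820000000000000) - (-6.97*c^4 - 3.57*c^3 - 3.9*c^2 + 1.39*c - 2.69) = 6.97*c^4 + 3.57*c^3 + 3.9*c^2 - 1.39*c + 3.51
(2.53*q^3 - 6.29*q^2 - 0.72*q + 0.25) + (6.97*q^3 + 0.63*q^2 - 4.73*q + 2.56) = 9.5*q^3 - 5.66*q^2 - 5.45*q + 2.81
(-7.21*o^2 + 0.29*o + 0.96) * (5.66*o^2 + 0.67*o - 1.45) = -40.8086*o^4 - 3.1893*o^3 + 16.0824*o^2 + 0.2227*o - 1.392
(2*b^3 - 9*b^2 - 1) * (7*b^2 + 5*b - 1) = 14*b^5 - 53*b^4 - 47*b^3 + 2*b^2 - 5*b + 1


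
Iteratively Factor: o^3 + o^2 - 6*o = (o - 2)*(o^2 + 3*o) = o*(o - 2)*(o + 3)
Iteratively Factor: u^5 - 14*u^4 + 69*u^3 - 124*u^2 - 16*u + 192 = (u - 3)*(u^4 - 11*u^3 + 36*u^2 - 16*u - 64) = (u - 4)*(u - 3)*(u^3 - 7*u^2 + 8*u + 16) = (u - 4)^2*(u - 3)*(u^2 - 3*u - 4) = (u - 4)^2*(u - 3)*(u + 1)*(u - 4)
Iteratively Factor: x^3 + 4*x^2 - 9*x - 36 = (x + 4)*(x^2 - 9) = (x - 3)*(x + 4)*(x + 3)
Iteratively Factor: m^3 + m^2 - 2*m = (m + 2)*(m^2 - m) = (m - 1)*(m + 2)*(m)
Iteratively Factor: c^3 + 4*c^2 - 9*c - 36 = (c - 3)*(c^2 + 7*c + 12) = (c - 3)*(c + 3)*(c + 4)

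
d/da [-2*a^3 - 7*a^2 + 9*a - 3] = -6*a^2 - 14*a + 9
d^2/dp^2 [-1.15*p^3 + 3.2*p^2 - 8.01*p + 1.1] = 6.4 - 6.9*p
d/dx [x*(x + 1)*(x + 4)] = 3*x^2 + 10*x + 4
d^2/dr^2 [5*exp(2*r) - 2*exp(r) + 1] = (20*exp(r) - 2)*exp(r)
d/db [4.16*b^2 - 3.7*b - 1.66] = 8.32*b - 3.7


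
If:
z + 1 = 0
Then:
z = -1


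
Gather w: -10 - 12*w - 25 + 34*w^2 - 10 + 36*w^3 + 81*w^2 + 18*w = 36*w^3 + 115*w^2 + 6*w - 45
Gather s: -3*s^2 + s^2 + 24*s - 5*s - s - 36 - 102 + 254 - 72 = -2*s^2 + 18*s + 44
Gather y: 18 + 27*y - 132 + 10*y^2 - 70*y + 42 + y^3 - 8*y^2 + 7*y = y^3 + 2*y^2 - 36*y - 72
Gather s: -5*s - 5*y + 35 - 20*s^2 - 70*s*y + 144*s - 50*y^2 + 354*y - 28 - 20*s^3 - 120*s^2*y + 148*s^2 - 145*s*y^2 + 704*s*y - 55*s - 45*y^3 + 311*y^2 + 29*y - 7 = -20*s^3 + s^2*(128 - 120*y) + s*(-145*y^2 + 634*y + 84) - 45*y^3 + 261*y^2 + 378*y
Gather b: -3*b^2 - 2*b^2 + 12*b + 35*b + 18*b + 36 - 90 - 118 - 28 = -5*b^2 + 65*b - 200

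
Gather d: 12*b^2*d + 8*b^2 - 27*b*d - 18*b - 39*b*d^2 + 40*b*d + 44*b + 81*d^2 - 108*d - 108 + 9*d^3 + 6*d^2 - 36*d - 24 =8*b^2 + 26*b + 9*d^3 + d^2*(87 - 39*b) + d*(12*b^2 + 13*b - 144) - 132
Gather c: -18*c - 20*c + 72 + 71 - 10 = 133 - 38*c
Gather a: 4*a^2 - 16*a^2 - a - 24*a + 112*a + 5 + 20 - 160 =-12*a^2 + 87*a - 135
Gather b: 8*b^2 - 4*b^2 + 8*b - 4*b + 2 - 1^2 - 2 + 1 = 4*b^2 + 4*b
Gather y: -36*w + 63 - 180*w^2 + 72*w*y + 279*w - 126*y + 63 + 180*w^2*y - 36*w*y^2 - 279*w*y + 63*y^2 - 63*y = -180*w^2 + 243*w + y^2*(63 - 36*w) + y*(180*w^2 - 207*w - 189) + 126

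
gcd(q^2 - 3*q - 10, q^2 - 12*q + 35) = q - 5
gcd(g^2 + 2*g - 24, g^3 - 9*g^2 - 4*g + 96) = g - 4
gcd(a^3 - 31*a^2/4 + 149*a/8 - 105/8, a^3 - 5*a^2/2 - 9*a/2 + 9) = a - 3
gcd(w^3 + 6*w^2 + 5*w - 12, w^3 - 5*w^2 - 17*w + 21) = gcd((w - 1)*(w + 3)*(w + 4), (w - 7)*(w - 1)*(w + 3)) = w^2 + 2*w - 3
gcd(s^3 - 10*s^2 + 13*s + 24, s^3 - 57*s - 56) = s^2 - 7*s - 8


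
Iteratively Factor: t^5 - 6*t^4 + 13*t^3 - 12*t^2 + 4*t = (t)*(t^4 - 6*t^3 + 13*t^2 - 12*t + 4) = t*(t - 2)*(t^3 - 4*t^2 + 5*t - 2) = t*(t - 2)*(t - 1)*(t^2 - 3*t + 2) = t*(t - 2)^2*(t - 1)*(t - 1)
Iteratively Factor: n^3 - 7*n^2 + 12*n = (n - 4)*(n^2 - 3*n) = n*(n - 4)*(n - 3)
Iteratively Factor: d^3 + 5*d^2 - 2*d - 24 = (d + 4)*(d^2 + d - 6) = (d - 2)*(d + 4)*(d + 3)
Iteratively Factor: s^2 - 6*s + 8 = (s - 4)*(s - 2)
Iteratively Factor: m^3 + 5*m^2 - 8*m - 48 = (m + 4)*(m^2 + m - 12) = (m - 3)*(m + 4)*(m + 4)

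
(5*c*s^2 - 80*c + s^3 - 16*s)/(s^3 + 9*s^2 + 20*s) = (5*c*s - 20*c + s^2 - 4*s)/(s*(s + 5))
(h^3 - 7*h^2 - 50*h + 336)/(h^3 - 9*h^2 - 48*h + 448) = (h - 6)/(h - 8)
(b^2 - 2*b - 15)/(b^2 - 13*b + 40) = (b + 3)/(b - 8)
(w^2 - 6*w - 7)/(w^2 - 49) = (w + 1)/(w + 7)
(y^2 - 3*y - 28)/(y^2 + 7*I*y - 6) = (y^2 - 3*y - 28)/(y^2 + 7*I*y - 6)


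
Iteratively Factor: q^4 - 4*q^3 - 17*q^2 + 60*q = (q - 5)*(q^3 + q^2 - 12*q) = (q - 5)*(q + 4)*(q^2 - 3*q) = (q - 5)*(q - 3)*(q + 4)*(q)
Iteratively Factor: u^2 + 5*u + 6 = (u + 2)*(u + 3)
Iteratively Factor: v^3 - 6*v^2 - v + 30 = (v + 2)*(v^2 - 8*v + 15) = (v - 5)*(v + 2)*(v - 3)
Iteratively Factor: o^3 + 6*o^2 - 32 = (o + 4)*(o^2 + 2*o - 8) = (o + 4)^2*(o - 2)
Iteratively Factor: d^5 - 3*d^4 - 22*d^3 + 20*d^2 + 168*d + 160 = (d + 2)*(d^4 - 5*d^3 - 12*d^2 + 44*d + 80) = (d - 4)*(d + 2)*(d^3 - d^2 - 16*d - 20) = (d - 4)*(d + 2)^2*(d^2 - 3*d - 10) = (d - 5)*(d - 4)*(d + 2)^2*(d + 2)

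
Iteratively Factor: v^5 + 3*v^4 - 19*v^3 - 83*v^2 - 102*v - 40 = (v + 2)*(v^4 + v^3 - 21*v^2 - 41*v - 20) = (v + 1)*(v + 2)*(v^3 - 21*v - 20) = (v + 1)*(v + 2)*(v + 4)*(v^2 - 4*v - 5) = (v + 1)^2*(v + 2)*(v + 4)*(v - 5)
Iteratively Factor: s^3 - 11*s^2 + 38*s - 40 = (s - 5)*(s^2 - 6*s + 8) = (s - 5)*(s - 2)*(s - 4)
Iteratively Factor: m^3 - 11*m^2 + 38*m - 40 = (m - 5)*(m^2 - 6*m + 8) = (m - 5)*(m - 2)*(m - 4)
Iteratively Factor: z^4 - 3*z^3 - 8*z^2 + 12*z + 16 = (z - 4)*(z^3 + z^2 - 4*z - 4) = (z - 4)*(z + 1)*(z^2 - 4) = (z - 4)*(z + 1)*(z + 2)*(z - 2)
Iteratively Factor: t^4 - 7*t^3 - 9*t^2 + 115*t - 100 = (t + 4)*(t^3 - 11*t^2 + 35*t - 25) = (t - 5)*(t + 4)*(t^2 - 6*t + 5) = (t - 5)^2*(t + 4)*(t - 1)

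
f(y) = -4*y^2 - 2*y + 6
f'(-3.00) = 22.00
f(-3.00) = -24.00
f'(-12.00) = 94.00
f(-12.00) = -546.00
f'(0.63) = -7.04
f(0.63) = 3.15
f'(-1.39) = 9.12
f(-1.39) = 1.05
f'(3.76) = -32.08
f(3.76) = -58.07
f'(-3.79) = 28.32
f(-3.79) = -43.88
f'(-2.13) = 15.04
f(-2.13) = -7.89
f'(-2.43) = 17.44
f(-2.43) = -12.76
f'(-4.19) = 31.52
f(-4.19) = -55.84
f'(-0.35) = 0.80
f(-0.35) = 6.21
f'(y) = -8*y - 2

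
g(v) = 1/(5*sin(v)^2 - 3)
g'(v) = -10*sin(v)*cos(v)/(5*sin(v)^2 - 3)^2 = -20*sin(2*v)/(5*cos(2*v) + 1)^2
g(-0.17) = -0.35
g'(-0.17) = 0.20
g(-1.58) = 0.50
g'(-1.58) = -0.02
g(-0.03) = -0.33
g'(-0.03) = 0.03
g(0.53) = -0.58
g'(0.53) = -1.47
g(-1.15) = 0.86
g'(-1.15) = 2.74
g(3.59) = -0.49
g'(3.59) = -0.92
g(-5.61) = -0.95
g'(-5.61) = -4.37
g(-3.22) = -0.34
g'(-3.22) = 0.09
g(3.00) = -0.34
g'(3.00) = 0.17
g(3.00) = -0.34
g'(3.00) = 0.17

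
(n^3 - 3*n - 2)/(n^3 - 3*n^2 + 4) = (n + 1)/(n - 2)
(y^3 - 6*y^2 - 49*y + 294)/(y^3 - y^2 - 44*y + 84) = (y - 7)/(y - 2)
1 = 1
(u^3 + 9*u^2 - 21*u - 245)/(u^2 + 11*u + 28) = (u^2 + 2*u - 35)/(u + 4)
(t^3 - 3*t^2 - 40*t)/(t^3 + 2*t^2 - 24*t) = (t^2 - 3*t - 40)/(t^2 + 2*t - 24)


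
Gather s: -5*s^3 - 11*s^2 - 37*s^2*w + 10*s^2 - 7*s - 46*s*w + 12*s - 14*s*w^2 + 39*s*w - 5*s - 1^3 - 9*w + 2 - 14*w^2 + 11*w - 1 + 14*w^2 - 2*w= -5*s^3 + s^2*(-37*w - 1) + s*(-14*w^2 - 7*w)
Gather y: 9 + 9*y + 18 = 9*y + 27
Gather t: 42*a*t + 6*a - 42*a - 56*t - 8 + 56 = -36*a + t*(42*a - 56) + 48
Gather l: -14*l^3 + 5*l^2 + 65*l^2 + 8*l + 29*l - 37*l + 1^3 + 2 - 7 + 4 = -14*l^3 + 70*l^2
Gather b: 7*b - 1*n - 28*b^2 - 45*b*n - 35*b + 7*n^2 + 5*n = -28*b^2 + b*(-45*n - 28) + 7*n^2 + 4*n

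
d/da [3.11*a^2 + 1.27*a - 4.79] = 6.22*a + 1.27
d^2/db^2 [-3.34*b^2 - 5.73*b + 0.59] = -6.68000000000000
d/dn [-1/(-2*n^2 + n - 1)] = (1 - 4*n)/(2*n^2 - n + 1)^2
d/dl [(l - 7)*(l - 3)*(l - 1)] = 3*l^2 - 22*l + 31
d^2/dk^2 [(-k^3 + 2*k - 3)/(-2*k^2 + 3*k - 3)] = 2*(-5*k^3 + 9*k^2 + 9*k - 9)/(8*k^6 - 36*k^5 + 90*k^4 - 135*k^3 + 135*k^2 - 81*k + 27)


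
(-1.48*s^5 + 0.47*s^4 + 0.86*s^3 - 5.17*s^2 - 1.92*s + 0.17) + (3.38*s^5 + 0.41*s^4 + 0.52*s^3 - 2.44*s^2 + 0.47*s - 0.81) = 1.9*s^5 + 0.88*s^4 + 1.38*s^3 - 7.61*s^2 - 1.45*s - 0.64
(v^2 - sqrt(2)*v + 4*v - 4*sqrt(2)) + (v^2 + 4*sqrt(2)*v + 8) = 2*v^2 + 4*v + 3*sqrt(2)*v - 4*sqrt(2) + 8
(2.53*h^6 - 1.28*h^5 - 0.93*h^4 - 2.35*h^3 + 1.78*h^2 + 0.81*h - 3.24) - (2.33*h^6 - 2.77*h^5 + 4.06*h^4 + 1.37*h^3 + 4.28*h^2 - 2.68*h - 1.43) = 0.2*h^6 + 1.49*h^5 - 4.99*h^4 - 3.72*h^3 - 2.5*h^2 + 3.49*h - 1.81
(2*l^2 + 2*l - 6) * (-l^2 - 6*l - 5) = -2*l^4 - 14*l^3 - 16*l^2 + 26*l + 30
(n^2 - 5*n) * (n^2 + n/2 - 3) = n^4 - 9*n^3/2 - 11*n^2/2 + 15*n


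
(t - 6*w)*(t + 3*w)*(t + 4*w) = t^3 + t^2*w - 30*t*w^2 - 72*w^3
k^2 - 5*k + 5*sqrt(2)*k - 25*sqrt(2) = (k - 5)*(k + 5*sqrt(2))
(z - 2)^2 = z^2 - 4*z + 4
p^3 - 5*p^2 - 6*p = p*(p - 6)*(p + 1)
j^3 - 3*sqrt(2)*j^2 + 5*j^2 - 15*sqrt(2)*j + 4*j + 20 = (j + 5)*(j - 2*sqrt(2))*(j - sqrt(2))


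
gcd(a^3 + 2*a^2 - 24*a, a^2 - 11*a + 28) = a - 4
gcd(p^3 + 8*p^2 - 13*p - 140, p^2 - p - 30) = p + 5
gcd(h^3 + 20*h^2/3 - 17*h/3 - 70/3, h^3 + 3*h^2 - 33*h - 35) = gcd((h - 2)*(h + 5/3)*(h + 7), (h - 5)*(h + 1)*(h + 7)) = h + 7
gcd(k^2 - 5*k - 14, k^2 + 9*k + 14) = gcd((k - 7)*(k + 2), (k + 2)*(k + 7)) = k + 2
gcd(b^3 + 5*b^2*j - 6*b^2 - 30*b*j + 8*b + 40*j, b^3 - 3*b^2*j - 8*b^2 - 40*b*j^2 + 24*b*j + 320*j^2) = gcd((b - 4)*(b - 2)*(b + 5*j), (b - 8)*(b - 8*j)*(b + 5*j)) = b + 5*j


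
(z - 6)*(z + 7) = z^2 + z - 42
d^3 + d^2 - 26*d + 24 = (d - 4)*(d - 1)*(d + 6)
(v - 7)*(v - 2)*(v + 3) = v^3 - 6*v^2 - 13*v + 42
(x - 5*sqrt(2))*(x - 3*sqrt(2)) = x^2 - 8*sqrt(2)*x + 30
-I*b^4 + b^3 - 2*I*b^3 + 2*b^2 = b^2*(b + 2)*(-I*b + 1)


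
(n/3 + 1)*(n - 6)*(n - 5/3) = n^3/3 - 14*n^2/9 - 13*n/3 + 10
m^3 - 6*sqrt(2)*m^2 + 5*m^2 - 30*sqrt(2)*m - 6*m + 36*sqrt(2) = (m - 1)*(m + 6)*(m - 6*sqrt(2))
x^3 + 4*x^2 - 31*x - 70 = (x - 5)*(x + 2)*(x + 7)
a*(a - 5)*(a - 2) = a^3 - 7*a^2 + 10*a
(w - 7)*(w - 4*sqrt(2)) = w^2 - 7*w - 4*sqrt(2)*w + 28*sqrt(2)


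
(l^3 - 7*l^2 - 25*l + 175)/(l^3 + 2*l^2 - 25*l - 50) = (l - 7)/(l + 2)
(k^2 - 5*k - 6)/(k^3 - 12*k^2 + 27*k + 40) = (k - 6)/(k^2 - 13*k + 40)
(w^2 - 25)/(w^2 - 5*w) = (w + 5)/w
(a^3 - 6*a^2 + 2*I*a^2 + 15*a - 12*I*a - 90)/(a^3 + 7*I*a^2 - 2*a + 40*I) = (a^2 - 3*a*(2 + I) + 18*I)/(a^2 + 2*I*a + 8)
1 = 1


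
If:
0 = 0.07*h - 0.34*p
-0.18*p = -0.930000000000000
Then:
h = 25.10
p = 5.17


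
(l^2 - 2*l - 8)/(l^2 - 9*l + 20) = (l + 2)/(l - 5)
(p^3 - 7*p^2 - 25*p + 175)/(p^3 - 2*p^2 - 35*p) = (p - 5)/p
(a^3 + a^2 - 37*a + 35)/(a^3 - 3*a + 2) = (a^2 + 2*a - 35)/(a^2 + a - 2)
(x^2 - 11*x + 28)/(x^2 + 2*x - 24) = (x - 7)/(x + 6)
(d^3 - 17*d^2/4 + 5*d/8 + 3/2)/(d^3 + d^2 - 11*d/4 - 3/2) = (4*d^2 - 19*d + 12)/(2*(2*d^2 + d - 6))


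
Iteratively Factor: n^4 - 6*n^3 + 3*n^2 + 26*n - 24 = (n + 2)*(n^3 - 8*n^2 + 19*n - 12) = (n - 1)*(n + 2)*(n^2 - 7*n + 12) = (n - 3)*(n - 1)*(n + 2)*(n - 4)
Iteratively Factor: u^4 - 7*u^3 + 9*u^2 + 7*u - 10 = (u - 5)*(u^3 - 2*u^2 - u + 2) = (u - 5)*(u + 1)*(u^2 - 3*u + 2) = (u - 5)*(u - 2)*(u + 1)*(u - 1)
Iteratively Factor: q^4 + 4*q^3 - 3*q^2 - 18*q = (q)*(q^3 + 4*q^2 - 3*q - 18) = q*(q + 3)*(q^2 + q - 6) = q*(q - 2)*(q + 3)*(q + 3)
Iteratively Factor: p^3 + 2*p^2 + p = (p + 1)*(p^2 + p) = p*(p + 1)*(p + 1)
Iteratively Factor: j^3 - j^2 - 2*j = (j)*(j^2 - j - 2) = j*(j - 2)*(j + 1)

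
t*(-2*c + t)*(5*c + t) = -10*c^2*t + 3*c*t^2 + t^3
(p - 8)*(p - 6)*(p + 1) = p^3 - 13*p^2 + 34*p + 48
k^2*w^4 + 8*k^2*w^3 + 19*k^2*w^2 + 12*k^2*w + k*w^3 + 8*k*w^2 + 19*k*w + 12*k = (w + 3)*(w + 4)*(k*w + 1)*(k*w + k)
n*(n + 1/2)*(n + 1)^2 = n^4 + 5*n^3/2 + 2*n^2 + n/2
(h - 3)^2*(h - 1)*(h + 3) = h^4 - 4*h^3 - 6*h^2 + 36*h - 27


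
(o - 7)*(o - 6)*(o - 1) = o^3 - 14*o^2 + 55*o - 42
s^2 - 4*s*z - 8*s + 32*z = (s - 8)*(s - 4*z)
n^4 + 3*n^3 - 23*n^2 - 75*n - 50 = (n - 5)*(n + 1)*(n + 2)*(n + 5)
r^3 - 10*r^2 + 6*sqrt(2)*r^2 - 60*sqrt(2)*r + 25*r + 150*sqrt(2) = (r - 5)^2*(r + 6*sqrt(2))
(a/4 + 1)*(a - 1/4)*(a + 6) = a^3/4 + 39*a^2/16 + 43*a/8 - 3/2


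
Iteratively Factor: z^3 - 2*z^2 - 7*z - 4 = (z + 1)*(z^2 - 3*z - 4) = (z + 1)^2*(z - 4)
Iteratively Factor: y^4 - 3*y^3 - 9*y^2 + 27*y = (y + 3)*(y^3 - 6*y^2 + 9*y) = (y - 3)*(y + 3)*(y^2 - 3*y) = (y - 3)^2*(y + 3)*(y)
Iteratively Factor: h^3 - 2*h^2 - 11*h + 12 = (h + 3)*(h^2 - 5*h + 4) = (h - 1)*(h + 3)*(h - 4)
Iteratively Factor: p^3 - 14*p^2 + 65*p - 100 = (p - 4)*(p^2 - 10*p + 25) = (p - 5)*(p - 4)*(p - 5)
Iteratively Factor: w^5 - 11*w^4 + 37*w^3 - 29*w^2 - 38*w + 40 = (w - 4)*(w^4 - 7*w^3 + 9*w^2 + 7*w - 10) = (w - 4)*(w - 1)*(w^3 - 6*w^2 + 3*w + 10) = (w - 4)*(w - 2)*(w - 1)*(w^2 - 4*w - 5) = (w - 4)*(w - 2)*(w - 1)*(w + 1)*(w - 5)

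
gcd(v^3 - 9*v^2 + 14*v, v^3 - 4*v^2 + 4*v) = v^2 - 2*v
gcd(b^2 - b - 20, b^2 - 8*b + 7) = 1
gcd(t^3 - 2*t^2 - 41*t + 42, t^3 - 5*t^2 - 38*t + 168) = t^2 - t - 42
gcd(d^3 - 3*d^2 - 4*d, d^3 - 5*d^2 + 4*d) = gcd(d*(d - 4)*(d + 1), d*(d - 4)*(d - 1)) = d^2 - 4*d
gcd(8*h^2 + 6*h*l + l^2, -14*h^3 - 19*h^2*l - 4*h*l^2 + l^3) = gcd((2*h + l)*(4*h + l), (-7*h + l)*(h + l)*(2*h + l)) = 2*h + l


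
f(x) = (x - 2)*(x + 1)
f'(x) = 2*x - 1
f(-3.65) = 14.97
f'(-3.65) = -8.30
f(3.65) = 7.67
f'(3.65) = 6.30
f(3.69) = 7.93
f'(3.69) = 6.38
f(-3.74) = 15.73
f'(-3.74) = -8.48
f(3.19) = 4.99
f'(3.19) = 5.38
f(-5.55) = 34.35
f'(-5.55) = -12.10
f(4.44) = 13.27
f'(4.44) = 7.88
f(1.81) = -0.53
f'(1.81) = 2.62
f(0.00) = -2.00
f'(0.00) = -1.00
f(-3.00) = 10.00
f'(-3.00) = -7.00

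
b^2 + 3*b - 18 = (b - 3)*(b + 6)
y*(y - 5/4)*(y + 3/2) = y^3 + y^2/4 - 15*y/8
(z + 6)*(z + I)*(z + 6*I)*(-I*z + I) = -I*z^4 + 7*z^3 - 5*I*z^3 + 35*z^2 + 12*I*z^2 - 42*z + 30*I*z - 36*I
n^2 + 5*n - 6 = (n - 1)*(n + 6)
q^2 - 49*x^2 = (q - 7*x)*(q + 7*x)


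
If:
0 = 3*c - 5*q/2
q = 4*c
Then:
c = 0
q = 0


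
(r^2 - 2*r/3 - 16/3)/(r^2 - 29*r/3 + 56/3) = (r + 2)/(r - 7)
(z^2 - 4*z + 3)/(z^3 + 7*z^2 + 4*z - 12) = (z - 3)/(z^2 + 8*z + 12)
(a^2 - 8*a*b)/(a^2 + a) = (a - 8*b)/(a + 1)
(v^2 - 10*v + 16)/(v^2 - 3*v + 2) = (v - 8)/(v - 1)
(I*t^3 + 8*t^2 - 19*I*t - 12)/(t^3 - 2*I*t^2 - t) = (I*t^2 + 7*t - 12*I)/(t*(t - I))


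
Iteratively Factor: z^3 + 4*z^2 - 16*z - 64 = (z - 4)*(z^2 + 8*z + 16) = (z - 4)*(z + 4)*(z + 4)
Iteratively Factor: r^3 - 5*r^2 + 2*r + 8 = (r + 1)*(r^2 - 6*r + 8) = (r - 4)*(r + 1)*(r - 2)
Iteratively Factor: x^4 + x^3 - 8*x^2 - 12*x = (x - 3)*(x^3 + 4*x^2 + 4*x) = (x - 3)*(x + 2)*(x^2 + 2*x) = (x - 3)*(x + 2)^2*(x)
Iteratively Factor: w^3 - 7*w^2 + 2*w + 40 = (w - 4)*(w^2 - 3*w - 10) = (w - 5)*(w - 4)*(w + 2)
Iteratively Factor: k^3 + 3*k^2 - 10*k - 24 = (k - 3)*(k^2 + 6*k + 8) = (k - 3)*(k + 2)*(k + 4)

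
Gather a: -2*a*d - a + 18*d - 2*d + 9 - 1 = a*(-2*d - 1) + 16*d + 8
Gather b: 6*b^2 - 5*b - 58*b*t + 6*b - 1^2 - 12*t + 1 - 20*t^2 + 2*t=6*b^2 + b*(1 - 58*t) - 20*t^2 - 10*t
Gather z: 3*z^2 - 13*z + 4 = 3*z^2 - 13*z + 4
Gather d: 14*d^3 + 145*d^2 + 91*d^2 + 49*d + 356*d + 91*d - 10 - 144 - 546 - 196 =14*d^3 + 236*d^2 + 496*d - 896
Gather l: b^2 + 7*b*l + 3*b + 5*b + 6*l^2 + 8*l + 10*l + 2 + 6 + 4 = b^2 + 8*b + 6*l^2 + l*(7*b + 18) + 12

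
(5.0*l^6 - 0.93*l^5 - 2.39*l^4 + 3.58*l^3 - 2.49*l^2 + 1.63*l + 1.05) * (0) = 0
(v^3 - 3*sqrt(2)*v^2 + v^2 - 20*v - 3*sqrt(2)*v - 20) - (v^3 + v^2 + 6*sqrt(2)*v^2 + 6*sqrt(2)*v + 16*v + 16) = -9*sqrt(2)*v^2 - 36*v - 9*sqrt(2)*v - 36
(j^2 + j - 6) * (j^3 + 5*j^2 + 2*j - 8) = j^5 + 6*j^4 + j^3 - 36*j^2 - 20*j + 48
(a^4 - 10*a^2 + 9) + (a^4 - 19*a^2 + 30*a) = 2*a^4 - 29*a^2 + 30*a + 9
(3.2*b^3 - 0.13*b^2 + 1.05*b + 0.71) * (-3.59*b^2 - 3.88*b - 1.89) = -11.488*b^5 - 11.9493*b^4 - 9.3131*b^3 - 6.3772*b^2 - 4.7393*b - 1.3419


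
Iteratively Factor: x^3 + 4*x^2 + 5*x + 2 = (x + 1)*(x^2 + 3*x + 2) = (x + 1)*(x + 2)*(x + 1)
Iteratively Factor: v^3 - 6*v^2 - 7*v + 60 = (v - 4)*(v^2 - 2*v - 15) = (v - 5)*(v - 4)*(v + 3)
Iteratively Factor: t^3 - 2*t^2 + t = (t - 1)*(t^2 - t) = (t - 1)^2*(t)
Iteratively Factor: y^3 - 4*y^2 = (y - 4)*(y^2) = y*(y - 4)*(y)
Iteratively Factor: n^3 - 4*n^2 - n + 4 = (n - 1)*(n^2 - 3*n - 4) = (n - 1)*(n + 1)*(n - 4)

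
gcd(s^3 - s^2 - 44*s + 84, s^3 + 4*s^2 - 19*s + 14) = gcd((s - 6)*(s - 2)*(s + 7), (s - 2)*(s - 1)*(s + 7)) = s^2 + 5*s - 14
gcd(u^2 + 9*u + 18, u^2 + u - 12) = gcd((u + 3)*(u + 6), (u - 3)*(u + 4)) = 1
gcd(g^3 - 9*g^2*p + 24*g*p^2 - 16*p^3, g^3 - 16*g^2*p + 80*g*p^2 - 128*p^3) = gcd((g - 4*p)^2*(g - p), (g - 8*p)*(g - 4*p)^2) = g^2 - 8*g*p + 16*p^2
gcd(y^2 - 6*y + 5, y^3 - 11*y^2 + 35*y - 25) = y^2 - 6*y + 5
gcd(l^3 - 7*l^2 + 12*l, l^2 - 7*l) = l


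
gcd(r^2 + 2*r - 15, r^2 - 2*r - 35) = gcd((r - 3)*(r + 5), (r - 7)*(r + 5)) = r + 5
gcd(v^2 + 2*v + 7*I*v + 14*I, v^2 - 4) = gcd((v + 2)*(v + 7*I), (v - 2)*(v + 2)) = v + 2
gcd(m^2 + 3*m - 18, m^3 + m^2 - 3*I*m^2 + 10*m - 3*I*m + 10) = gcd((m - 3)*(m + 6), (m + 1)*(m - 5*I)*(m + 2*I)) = 1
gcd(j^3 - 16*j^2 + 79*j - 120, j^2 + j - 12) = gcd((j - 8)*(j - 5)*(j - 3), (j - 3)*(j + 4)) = j - 3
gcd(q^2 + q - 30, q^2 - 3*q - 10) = q - 5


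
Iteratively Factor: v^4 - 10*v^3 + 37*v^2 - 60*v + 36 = (v - 2)*(v^3 - 8*v^2 + 21*v - 18) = (v - 2)^2*(v^2 - 6*v + 9) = (v - 3)*(v - 2)^2*(v - 3)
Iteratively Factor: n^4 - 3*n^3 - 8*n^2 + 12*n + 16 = (n - 4)*(n^3 + n^2 - 4*n - 4) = (n - 4)*(n + 1)*(n^2 - 4) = (n - 4)*(n + 1)*(n + 2)*(n - 2)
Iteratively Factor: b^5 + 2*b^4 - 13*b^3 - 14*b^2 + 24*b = (b)*(b^4 + 2*b^3 - 13*b^2 - 14*b + 24) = b*(b + 4)*(b^3 - 2*b^2 - 5*b + 6) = b*(b - 3)*(b + 4)*(b^2 + b - 2) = b*(b - 3)*(b + 2)*(b + 4)*(b - 1)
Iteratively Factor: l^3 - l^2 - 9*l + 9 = (l - 3)*(l^2 + 2*l - 3) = (l - 3)*(l - 1)*(l + 3)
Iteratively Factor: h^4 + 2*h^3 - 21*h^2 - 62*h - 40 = (h - 5)*(h^3 + 7*h^2 + 14*h + 8) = (h - 5)*(h + 4)*(h^2 + 3*h + 2) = (h - 5)*(h + 2)*(h + 4)*(h + 1)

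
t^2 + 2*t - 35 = (t - 5)*(t + 7)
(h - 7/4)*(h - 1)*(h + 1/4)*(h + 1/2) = h^4 - 2*h^3 - 3*h^2/16 + 31*h/32 + 7/32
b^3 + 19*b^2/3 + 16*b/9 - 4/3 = (b - 1/3)*(b + 2/3)*(b + 6)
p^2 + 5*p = p*(p + 5)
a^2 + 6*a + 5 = (a + 1)*(a + 5)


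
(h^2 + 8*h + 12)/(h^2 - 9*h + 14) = (h^2 + 8*h + 12)/(h^2 - 9*h + 14)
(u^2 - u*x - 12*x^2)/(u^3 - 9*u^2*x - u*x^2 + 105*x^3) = (u - 4*x)/(u^2 - 12*u*x + 35*x^2)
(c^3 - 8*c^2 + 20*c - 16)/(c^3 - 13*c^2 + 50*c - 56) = (c - 2)/(c - 7)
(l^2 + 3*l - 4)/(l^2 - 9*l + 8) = (l + 4)/(l - 8)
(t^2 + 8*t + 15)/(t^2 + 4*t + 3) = (t + 5)/(t + 1)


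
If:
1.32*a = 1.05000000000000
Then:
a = 0.80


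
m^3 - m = m*(m - 1)*(m + 1)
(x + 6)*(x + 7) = x^2 + 13*x + 42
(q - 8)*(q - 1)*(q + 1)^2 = q^4 - 7*q^3 - 9*q^2 + 7*q + 8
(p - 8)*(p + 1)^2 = p^3 - 6*p^2 - 15*p - 8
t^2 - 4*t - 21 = (t - 7)*(t + 3)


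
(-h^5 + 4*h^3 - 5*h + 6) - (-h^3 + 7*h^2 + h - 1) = -h^5 + 5*h^3 - 7*h^2 - 6*h + 7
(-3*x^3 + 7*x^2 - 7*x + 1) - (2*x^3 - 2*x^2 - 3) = -5*x^3 + 9*x^2 - 7*x + 4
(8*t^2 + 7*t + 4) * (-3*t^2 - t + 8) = -24*t^4 - 29*t^3 + 45*t^2 + 52*t + 32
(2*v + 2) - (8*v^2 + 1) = -8*v^2 + 2*v + 1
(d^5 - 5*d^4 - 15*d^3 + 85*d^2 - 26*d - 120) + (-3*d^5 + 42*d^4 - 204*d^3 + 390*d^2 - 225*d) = -2*d^5 + 37*d^4 - 219*d^3 + 475*d^2 - 251*d - 120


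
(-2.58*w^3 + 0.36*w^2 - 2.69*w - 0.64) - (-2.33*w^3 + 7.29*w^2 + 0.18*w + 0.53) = -0.25*w^3 - 6.93*w^2 - 2.87*w - 1.17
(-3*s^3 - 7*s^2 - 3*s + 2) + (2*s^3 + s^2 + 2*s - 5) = -s^3 - 6*s^2 - s - 3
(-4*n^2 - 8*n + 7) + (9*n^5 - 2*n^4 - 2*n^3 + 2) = 9*n^5 - 2*n^4 - 2*n^3 - 4*n^2 - 8*n + 9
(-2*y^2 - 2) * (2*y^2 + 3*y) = -4*y^4 - 6*y^3 - 4*y^2 - 6*y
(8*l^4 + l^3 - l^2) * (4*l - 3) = 32*l^5 - 20*l^4 - 7*l^3 + 3*l^2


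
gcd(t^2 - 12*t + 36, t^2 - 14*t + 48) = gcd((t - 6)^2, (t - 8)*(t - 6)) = t - 6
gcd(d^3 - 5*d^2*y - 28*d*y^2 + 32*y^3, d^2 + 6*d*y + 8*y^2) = d + 4*y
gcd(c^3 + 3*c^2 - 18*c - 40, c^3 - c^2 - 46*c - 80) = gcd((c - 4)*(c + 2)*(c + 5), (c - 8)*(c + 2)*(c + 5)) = c^2 + 7*c + 10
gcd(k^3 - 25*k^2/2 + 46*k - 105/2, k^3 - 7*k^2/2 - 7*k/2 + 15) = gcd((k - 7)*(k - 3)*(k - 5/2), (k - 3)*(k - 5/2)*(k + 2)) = k^2 - 11*k/2 + 15/2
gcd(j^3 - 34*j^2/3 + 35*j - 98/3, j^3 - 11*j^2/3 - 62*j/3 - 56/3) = j - 7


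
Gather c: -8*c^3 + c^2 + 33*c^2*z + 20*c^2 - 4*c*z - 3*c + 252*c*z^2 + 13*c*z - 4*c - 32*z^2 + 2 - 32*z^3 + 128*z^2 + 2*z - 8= -8*c^3 + c^2*(33*z + 21) + c*(252*z^2 + 9*z - 7) - 32*z^3 + 96*z^2 + 2*z - 6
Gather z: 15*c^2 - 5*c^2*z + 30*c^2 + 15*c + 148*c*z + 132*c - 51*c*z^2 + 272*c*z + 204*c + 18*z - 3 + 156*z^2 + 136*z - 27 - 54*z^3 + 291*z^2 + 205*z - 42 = 45*c^2 + 351*c - 54*z^3 + z^2*(447 - 51*c) + z*(-5*c^2 + 420*c + 359) - 72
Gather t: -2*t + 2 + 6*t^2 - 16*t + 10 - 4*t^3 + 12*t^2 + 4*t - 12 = -4*t^3 + 18*t^2 - 14*t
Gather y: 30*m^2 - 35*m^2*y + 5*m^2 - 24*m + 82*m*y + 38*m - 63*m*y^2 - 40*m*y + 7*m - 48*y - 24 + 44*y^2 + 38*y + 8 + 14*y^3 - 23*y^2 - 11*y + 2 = 35*m^2 + 21*m + 14*y^3 + y^2*(21 - 63*m) + y*(-35*m^2 + 42*m - 21) - 14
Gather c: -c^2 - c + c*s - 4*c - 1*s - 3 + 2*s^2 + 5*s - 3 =-c^2 + c*(s - 5) + 2*s^2 + 4*s - 6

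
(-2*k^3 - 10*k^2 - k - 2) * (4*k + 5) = -8*k^4 - 50*k^3 - 54*k^2 - 13*k - 10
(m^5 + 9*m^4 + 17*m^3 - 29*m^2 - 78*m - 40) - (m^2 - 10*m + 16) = m^5 + 9*m^4 + 17*m^3 - 30*m^2 - 68*m - 56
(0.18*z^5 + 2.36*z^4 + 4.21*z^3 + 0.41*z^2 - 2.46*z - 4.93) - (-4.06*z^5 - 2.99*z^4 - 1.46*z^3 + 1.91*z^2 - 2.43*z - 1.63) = 4.24*z^5 + 5.35*z^4 + 5.67*z^3 - 1.5*z^2 - 0.0299999999999998*z - 3.3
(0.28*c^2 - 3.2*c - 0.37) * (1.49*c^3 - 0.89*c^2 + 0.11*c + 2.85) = 0.4172*c^5 - 5.0172*c^4 + 2.3275*c^3 + 0.7753*c^2 - 9.1607*c - 1.0545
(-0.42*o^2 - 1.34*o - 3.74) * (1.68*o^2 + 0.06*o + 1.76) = -0.7056*o^4 - 2.2764*o^3 - 7.1028*o^2 - 2.5828*o - 6.5824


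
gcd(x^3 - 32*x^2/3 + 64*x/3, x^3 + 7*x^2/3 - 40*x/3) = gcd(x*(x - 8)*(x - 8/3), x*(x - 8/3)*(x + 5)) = x^2 - 8*x/3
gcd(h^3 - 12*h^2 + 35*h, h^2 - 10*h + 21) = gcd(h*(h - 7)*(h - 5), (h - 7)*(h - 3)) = h - 7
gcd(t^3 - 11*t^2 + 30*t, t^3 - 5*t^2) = t^2 - 5*t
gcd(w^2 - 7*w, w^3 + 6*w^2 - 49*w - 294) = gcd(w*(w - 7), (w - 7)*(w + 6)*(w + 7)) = w - 7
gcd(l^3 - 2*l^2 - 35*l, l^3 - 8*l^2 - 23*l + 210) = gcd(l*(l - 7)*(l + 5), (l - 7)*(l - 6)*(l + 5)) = l^2 - 2*l - 35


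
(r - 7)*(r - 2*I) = r^2 - 7*r - 2*I*r + 14*I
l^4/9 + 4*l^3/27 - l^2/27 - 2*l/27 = l*(l/3 + 1/3)^2*(l - 2/3)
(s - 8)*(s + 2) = s^2 - 6*s - 16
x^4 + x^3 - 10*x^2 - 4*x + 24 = (x - 2)^2*(x + 2)*(x + 3)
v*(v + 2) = v^2 + 2*v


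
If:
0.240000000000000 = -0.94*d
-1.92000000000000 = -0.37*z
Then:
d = -0.26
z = 5.19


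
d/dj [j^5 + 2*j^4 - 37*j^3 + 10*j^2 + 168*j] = 5*j^4 + 8*j^3 - 111*j^2 + 20*j + 168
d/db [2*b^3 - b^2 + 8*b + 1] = 6*b^2 - 2*b + 8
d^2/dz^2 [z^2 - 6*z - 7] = 2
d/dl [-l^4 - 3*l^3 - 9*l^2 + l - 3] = -4*l^3 - 9*l^2 - 18*l + 1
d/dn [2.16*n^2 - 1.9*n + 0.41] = 4.32*n - 1.9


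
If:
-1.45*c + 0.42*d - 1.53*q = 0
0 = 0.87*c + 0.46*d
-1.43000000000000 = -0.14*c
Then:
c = 10.21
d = -19.32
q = -14.98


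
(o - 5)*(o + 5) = o^2 - 25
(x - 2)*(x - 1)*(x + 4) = x^3 + x^2 - 10*x + 8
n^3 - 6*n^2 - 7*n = n*(n - 7)*(n + 1)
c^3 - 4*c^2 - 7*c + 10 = (c - 5)*(c - 1)*(c + 2)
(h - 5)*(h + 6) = h^2 + h - 30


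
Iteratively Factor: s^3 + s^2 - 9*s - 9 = (s + 3)*(s^2 - 2*s - 3) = (s + 1)*(s + 3)*(s - 3)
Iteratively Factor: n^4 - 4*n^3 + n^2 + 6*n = (n - 2)*(n^3 - 2*n^2 - 3*n) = n*(n - 2)*(n^2 - 2*n - 3) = n*(n - 3)*(n - 2)*(n + 1)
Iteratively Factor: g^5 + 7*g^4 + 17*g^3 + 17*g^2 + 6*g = (g + 1)*(g^4 + 6*g^3 + 11*g^2 + 6*g) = g*(g + 1)*(g^3 + 6*g^2 + 11*g + 6) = g*(g + 1)*(g + 3)*(g^2 + 3*g + 2) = g*(g + 1)*(g + 2)*(g + 3)*(g + 1)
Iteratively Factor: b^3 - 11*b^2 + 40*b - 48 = (b - 3)*(b^2 - 8*b + 16) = (b - 4)*(b - 3)*(b - 4)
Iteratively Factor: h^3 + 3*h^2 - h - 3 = (h + 3)*(h^2 - 1) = (h + 1)*(h + 3)*(h - 1)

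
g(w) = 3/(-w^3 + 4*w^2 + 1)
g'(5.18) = 0.12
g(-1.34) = 0.28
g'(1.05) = -0.84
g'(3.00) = 0.09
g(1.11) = 0.66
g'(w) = 3*(3*w^2 - 8*w)/(-w^3 + 4*w^2 + 1)^2 = 3*w*(3*w - 8)/(-w^3 + 4*w^2 + 1)^2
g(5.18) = -0.10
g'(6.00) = 0.04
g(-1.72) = 0.17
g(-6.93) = 0.01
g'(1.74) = -0.24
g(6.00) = -0.04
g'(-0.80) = 1.51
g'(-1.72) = 0.21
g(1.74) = 0.38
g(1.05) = 0.71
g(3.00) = 0.30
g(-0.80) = 0.74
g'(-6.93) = 0.00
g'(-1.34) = 0.43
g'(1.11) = -0.75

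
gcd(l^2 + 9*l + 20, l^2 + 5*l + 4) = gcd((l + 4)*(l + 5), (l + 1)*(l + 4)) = l + 4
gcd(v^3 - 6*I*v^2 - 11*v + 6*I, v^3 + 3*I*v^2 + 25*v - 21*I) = v^2 - 4*I*v - 3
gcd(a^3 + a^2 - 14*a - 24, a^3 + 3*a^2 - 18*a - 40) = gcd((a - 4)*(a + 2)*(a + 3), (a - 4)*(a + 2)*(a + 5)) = a^2 - 2*a - 8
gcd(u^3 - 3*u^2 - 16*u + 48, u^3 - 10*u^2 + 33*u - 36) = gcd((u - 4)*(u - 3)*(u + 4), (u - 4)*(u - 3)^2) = u^2 - 7*u + 12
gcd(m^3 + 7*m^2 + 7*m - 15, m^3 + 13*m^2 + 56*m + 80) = m + 5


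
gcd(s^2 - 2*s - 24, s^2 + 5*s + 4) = s + 4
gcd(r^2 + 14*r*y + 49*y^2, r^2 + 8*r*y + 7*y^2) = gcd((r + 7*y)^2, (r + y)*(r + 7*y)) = r + 7*y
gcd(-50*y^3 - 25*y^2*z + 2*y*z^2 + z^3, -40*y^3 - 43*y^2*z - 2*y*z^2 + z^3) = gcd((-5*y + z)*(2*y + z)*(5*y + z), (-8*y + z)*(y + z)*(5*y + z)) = 5*y + z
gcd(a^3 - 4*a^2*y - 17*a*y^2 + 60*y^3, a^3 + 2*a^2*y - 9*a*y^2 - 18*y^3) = -a + 3*y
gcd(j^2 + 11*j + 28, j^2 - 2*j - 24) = j + 4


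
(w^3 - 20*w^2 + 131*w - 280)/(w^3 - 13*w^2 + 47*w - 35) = (w - 8)/(w - 1)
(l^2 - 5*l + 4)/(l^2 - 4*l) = (l - 1)/l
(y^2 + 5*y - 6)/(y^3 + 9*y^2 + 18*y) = (y - 1)/(y*(y + 3))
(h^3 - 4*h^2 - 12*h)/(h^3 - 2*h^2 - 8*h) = (h - 6)/(h - 4)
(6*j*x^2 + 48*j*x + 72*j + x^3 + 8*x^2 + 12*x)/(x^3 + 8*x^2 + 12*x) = (6*j + x)/x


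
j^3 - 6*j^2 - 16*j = j*(j - 8)*(j + 2)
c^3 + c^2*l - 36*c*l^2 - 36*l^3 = (c - 6*l)*(c + l)*(c + 6*l)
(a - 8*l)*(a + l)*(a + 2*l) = a^3 - 5*a^2*l - 22*a*l^2 - 16*l^3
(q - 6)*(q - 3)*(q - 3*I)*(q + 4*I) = q^4 - 9*q^3 + I*q^3 + 30*q^2 - 9*I*q^2 - 108*q + 18*I*q + 216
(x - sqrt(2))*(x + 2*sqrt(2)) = x^2 + sqrt(2)*x - 4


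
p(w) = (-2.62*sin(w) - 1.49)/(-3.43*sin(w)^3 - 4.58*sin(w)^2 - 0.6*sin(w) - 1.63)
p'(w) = (-2.62*sin(w) - 1.49)*(10.29*sin(w)^2*cos(w) + 9.16*sin(w)*cos(w) + 0.6*cos(w))/(-3.43*sin(w)^3 - 4.58*sin(w)^2 - 0.6*sin(w) - 1.63)^2 - 2.62*cos(w)/(-3.43*sin(w)^3 - 4.58*sin(w)^2 - 0.6*sin(w) - 1.63) = (-17.9732*sin(w)^3 - 27.3317*sin(w)^2 - 13.6484*sin(w) + 3.3766)*cos(w)/(11.7649*sin(w)^6 + 31.4188*sin(w)^5 + 25.0924*sin(w)^4 + 16.6778*sin(w)^3 + 15.2908*sin(w)^2 + 1.956*sin(w) + 2.6569)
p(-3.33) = 1.03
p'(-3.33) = 0.07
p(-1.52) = -0.52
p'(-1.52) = 0.08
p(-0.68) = -0.07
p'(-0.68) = 0.89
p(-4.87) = 0.41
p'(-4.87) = -0.08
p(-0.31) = 0.39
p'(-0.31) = 1.66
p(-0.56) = 0.05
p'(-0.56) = 1.09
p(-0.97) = -0.29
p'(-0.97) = 0.64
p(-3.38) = 1.02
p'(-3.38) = 0.36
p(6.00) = 0.43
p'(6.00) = 1.72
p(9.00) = 0.89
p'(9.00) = 0.89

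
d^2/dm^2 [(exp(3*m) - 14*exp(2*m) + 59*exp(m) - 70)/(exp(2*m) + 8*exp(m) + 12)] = (exp(6*m) + 24*exp(5*m) + 451*exp(4*m) + 80*exp(3*m) - 8664*exp(2*m) - 14848*exp(m) + 15216)*exp(m)/(exp(6*m) + 24*exp(5*m) + 228*exp(4*m) + 1088*exp(3*m) + 2736*exp(2*m) + 3456*exp(m) + 1728)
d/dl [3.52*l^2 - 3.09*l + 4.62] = 7.04*l - 3.09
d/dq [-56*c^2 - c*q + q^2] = -c + 2*q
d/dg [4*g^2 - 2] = 8*g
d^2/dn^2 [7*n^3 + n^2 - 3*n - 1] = 42*n + 2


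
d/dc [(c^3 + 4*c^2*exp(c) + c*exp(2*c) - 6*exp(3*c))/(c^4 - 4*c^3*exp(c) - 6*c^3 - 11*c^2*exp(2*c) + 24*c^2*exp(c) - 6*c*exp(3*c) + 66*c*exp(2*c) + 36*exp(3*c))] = (-2*(c^3 + 4*c^2*exp(c) + c*exp(2*c) - 6*exp(3*c))*(-2*c^3*exp(c) + 2*c^3 - 11*c^2*exp(2*c) + 6*c^2*exp(c) - 9*c^2 - 9*c*exp(3*c) + 55*c*exp(2*c) + 24*c*exp(c) + 51*exp(3*c) + 33*exp(2*c)) + (4*c^2*exp(c) + 3*c^2 + 2*c*exp(2*c) + 8*c*exp(c) - 18*exp(3*c) + exp(2*c))*(c^4 - 4*c^3*exp(c) - 6*c^3 - 11*c^2*exp(2*c) + 24*c^2*exp(c) - 6*c*exp(3*c) + 66*c*exp(2*c) + 36*exp(3*c)))/(c^4 - 4*c^3*exp(c) - 6*c^3 - 11*c^2*exp(2*c) + 24*c^2*exp(c) - 6*c*exp(3*c) + 66*c*exp(2*c) + 36*exp(3*c))^2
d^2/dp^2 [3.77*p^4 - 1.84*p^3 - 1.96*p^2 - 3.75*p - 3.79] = 45.24*p^2 - 11.04*p - 3.92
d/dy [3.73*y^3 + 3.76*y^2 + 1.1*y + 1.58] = 11.19*y^2 + 7.52*y + 1.1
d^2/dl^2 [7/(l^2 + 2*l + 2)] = 14*(-l^2 - 2*l + 4*(l + 1)^2 - 2)/(l^2 + 2*l + 2)^3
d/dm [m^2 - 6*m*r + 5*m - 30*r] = 2*m - 6*r + 5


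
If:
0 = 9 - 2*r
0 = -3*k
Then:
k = 0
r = 9/2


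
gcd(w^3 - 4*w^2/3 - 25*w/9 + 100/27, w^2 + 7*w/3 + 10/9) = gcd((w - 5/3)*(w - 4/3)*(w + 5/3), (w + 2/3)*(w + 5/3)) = w + 5/3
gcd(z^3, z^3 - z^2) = z^2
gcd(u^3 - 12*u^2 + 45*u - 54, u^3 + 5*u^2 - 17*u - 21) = u - 3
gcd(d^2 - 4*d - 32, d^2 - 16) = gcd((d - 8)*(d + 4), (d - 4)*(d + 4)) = d + 4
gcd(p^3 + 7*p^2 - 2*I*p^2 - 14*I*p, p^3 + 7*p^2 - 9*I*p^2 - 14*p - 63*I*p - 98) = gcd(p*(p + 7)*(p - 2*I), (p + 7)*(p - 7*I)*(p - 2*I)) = p^2 + p*(7 - 2*I) - 14*I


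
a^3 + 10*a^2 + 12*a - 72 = (a - 2)*(a + 6)^2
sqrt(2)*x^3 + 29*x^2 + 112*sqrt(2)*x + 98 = (x + 7*sqrt(2))^2*(sqrt(2)*x + 1)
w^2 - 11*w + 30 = (w - 6)*(w - 5)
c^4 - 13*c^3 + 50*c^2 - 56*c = c*(c - 7)*(c - 4)*(c - 2)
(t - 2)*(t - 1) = t^2 - 3*t + 2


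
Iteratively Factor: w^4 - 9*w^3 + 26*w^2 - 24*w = (w - 4)*(w^3 - 5*w^2 + 6*w) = (w - 4)*(w - 3)*(w^2 - 2*w) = (w - 4)*(w - 3)*(w - 2)*(w)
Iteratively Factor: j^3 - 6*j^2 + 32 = (j - 4)*(j^2 - 2*j - 8) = (j - 4)^2*(j + 2)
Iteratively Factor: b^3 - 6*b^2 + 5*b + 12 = (b + 1)*(b^2 - 7*b + 12) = (b - 4)*(b + 1)*(b - 3)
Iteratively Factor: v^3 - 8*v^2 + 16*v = (v - 4)*(v^2 - 4*v) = v*(v - 4)*(v - 4)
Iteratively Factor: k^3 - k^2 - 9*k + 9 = (k - 1)*(k^2 - 9) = (k - 3)*(k - 1)*(k + 3)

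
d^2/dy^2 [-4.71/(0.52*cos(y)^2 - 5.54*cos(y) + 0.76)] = (5.094336*(1 - cos(y)^2)^2 - 40.705704*cos(y)^3 + 139.659036*cos(y)^2 + 101.242392*cos(y) - 290.486424)/(0.52*cos(y)^2 - 5.54*cos(y) + 0.76)^3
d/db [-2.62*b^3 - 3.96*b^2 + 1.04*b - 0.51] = -7.86*b^2 - 7.92*b + 1.04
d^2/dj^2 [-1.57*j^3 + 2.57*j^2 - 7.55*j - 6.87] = 5.14 - 9.42*j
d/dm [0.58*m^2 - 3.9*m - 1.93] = 1.16*m - 3.9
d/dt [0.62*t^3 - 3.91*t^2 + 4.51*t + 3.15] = 1.86*t^2 - 7.82*t + 4.51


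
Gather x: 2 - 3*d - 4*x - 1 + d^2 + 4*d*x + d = d^2 - 2*d + x*(4*d - 4) + 1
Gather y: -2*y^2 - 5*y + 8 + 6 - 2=-2*y^2 - 5*y + 12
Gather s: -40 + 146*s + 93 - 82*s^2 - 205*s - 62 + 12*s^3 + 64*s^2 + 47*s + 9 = 12*s^3 - 18*s^2 - 12*s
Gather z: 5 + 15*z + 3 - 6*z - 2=9*z + 6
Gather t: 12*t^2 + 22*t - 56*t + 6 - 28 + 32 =12*t^2 - 34*t + 10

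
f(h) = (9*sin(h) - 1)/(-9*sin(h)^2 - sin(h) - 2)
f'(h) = (18*sin(h)*cos(h) + cos(h))*(9*sin(h) - 1)/(-9*sin(h)^2 - sin(h) - 2)^2 + 9*cos(h)/(-9*sin(h)^2 - sin(h) - 2) = (81*sin(h)^2 - 18*sin(h) - 19)*cos(h)/(9*sin(h)^2 + sin(h) + 2)^2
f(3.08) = 0.21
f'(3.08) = 4.50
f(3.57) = 1.51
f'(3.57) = -0.23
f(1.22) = -0.69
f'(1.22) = 0.10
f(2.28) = -0.73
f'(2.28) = -0.14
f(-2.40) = 1.30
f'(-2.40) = -0.75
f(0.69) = -0.75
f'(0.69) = 0.05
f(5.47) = 1.25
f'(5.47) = 0.70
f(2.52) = -0.75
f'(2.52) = 0.05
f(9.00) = -0.69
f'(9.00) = 0.74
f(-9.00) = 1.51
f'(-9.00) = -0.20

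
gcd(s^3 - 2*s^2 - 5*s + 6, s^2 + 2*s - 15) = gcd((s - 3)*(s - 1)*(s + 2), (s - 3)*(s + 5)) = s - 3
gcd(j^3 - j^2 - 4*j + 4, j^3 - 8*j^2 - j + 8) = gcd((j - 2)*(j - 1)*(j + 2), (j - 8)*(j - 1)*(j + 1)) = j - 1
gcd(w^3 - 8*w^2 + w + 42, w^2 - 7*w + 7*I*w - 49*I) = w - 7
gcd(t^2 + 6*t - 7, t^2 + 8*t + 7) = t + 7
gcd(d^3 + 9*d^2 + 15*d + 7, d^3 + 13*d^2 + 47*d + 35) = d^2 + 8*d + 7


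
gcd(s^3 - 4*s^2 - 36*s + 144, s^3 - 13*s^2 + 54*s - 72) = s^2 - 10*s + 24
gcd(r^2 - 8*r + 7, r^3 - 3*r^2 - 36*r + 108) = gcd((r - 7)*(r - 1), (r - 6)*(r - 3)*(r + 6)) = 1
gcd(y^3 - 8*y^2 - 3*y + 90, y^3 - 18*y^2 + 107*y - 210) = y^2 - 11*y + 30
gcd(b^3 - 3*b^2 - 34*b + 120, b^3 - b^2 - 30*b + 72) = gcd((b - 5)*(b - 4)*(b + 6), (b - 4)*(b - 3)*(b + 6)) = b^2 + 2*b - 24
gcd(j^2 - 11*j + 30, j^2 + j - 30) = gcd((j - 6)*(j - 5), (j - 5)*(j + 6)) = j - 5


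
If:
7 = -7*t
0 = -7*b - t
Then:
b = 1/7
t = -1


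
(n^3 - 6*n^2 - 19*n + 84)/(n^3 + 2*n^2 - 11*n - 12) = (n - 7)/(n + 1)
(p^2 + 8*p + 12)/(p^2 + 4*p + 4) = (p + 6)/(p + 2)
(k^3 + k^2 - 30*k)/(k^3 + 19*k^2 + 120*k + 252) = k*(k - 5)/(k^2 + 13*k + 42)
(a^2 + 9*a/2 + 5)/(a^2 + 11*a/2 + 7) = (2*a + 5)/(2*a + 7)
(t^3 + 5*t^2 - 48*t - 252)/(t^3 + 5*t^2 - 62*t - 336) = (t^2 - t - 42)/(t^2 - t - 56)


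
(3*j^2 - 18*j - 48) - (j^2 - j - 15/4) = 2*j^2 - 17*j - 177/4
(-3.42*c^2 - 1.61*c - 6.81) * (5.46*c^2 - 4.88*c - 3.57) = -18.6732*c^4 + 7.899*c^3 - 17.1164*c^2 + 38.9805*c + 24.3117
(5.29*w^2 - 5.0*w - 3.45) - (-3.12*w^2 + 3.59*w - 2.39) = 8.41*w^2 - 8.59*w - 1.06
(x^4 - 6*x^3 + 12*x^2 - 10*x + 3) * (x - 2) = x^5 - 8*x^4 + 24*x^3 - 34*x^2 + 23*x - 6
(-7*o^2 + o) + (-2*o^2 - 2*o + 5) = -9*o^2 - o + 5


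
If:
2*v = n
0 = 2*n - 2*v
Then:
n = 0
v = 0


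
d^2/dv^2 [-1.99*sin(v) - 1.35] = 1.99*sin(v)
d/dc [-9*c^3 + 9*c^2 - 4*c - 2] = -27*c^2 + 18*c - 4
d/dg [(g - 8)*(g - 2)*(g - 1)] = 3*g^2 - 22*g + 26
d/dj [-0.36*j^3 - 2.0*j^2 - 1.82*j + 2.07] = -1.08*j^2 - 4.0*j - 1.82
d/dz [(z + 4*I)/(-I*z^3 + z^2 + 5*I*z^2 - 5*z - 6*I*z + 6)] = (-2*I*z^3 + z^2*(13 + 5*I) + z*(-40 + 8*I) + 18 - 20*I)/(z^6 + z^5*(-10 + 2*I) + z^4*(36 - 20*I) + z^3*(-50 + 74*I) + z^2*(-1 - 120*I) + z*(60 + 72*I) - 36)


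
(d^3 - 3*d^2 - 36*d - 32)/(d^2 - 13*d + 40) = (d^2 + 5*d + 4)/(d - 5)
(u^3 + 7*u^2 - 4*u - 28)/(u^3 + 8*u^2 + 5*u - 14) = (u - 2)/(u - 1)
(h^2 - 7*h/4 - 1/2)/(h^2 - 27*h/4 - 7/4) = (h - 2)/(h - 7)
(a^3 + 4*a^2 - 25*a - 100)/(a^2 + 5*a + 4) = (a^2 - 25)/(a + 1)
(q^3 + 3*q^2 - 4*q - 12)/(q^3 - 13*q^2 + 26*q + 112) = (q^2 + q - 6)/(q^2 - 15*q + 56)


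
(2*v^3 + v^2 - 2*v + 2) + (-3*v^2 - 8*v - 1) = 2*v^3 - 2*v^2 - 10*v + 1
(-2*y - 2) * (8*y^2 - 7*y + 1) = -16*y^3 - 2*y^2 + 12*y - 2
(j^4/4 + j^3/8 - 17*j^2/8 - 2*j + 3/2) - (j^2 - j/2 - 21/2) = j^4/4 + j^3/8 - 25*j^2/8 - 3*j/2 + 12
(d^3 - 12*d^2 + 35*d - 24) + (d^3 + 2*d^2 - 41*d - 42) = 2*d^3 - 10*d^2 - 6*d - 66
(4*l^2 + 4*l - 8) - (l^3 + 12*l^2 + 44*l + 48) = -l^3 - 8*l^2 - 40*l - 56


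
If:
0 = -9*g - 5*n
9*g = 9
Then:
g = 1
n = -9/5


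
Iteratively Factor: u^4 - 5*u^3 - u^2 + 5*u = (u)*(u^3 - 5*u^2 - u + 5) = u*(u + 1)*(u^2 - 6*u + 5) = u*(u - 5)*(u + 1)*(u - 1)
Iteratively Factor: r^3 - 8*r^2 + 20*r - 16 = (r - 4)*(r^2 - 4*r + 4) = (r - 4)*(r - 2)*(r - 2)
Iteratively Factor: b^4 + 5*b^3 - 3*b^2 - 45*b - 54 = (b + 3)*(b^3 + 2*b^2 - 9*b - 18) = (b + 3)^2*(b^2 - b - 6) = (b - 3)*(b + 3)^2*(b + 2)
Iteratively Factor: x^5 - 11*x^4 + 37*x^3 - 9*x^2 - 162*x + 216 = (x - 3)*(x^4 - 8*x^3 + 13*x^2 + 30*x - 72) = (x - 4)*(x - 3)*(x^3 - 4*x^2 - 3*x + 18) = (x - 4)*(x - 3)^2*(x^2 - x - 6) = (x - 4)*(x - 3)^2*(x + 2)*(x - 3)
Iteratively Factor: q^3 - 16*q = (q)*(q^2 - 16) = q*(q - 4)*(q + 4)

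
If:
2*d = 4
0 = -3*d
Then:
No Solution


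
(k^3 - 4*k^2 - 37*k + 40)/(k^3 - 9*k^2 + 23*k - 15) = (k^2 - 3*k - 40)/(k^2 - 8*k + 15)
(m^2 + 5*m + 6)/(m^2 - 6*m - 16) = (m + 3)/(m - 8)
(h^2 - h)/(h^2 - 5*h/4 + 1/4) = 4*h/(4*h - 1)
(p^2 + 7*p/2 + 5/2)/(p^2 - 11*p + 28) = (2*p^2 + 7*p + 5)/(2*(p^2 - 11*p + 28))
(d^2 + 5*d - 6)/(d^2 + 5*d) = (d^2 + 5*d - 6)/(d*(d + 5))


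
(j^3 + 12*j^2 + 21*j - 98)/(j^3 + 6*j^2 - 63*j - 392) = (j - 2)/(j - 8)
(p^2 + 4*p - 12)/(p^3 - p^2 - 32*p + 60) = 1/(p - 5)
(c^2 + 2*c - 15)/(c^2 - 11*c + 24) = (c + 5)/(c - 8)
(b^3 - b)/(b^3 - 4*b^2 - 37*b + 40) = b*(b + 1)/(b^2 - 3*b - 40)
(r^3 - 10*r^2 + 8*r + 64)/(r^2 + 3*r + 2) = (r^2 - 12*r + 32)/(r + 1)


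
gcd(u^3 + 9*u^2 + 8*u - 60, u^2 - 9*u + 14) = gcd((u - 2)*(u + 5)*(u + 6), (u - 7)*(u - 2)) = u - 2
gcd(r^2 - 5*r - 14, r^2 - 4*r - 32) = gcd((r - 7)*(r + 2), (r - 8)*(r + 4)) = 1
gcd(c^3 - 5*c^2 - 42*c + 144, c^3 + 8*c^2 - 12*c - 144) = c + 6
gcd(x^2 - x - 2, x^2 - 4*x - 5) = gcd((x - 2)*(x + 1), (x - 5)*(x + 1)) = x + 1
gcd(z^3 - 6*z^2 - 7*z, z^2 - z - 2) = z + 1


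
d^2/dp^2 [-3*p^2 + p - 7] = -6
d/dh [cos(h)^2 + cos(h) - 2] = -sin(h) - sin(2*h)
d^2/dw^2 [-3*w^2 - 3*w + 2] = -6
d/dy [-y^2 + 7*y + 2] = 7 - 2*y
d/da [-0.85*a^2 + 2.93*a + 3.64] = 2.93 - 1.7*a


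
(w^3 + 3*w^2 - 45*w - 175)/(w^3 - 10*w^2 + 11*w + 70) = (w^2 + 10*w + 25)/(w^2 - 3*w - 10)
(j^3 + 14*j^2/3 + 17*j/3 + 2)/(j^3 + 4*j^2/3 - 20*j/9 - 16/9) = 3*(j^2 + 4*j + 3)/(3*j^2 + 2*j - 8)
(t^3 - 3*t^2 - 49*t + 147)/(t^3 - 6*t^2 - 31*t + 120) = (t^2 - 49)/(t^2 - 3*t - 40)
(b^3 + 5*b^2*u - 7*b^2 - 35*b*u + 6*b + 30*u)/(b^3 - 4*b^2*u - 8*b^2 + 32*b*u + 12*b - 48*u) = (-b^2 - 5*b*u + b + 5*u)/(-b^2 + 4*b*u + 2*b - 8*u)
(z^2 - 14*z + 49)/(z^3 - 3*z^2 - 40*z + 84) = (z - 7)/(z^2 + 4*z - 12)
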